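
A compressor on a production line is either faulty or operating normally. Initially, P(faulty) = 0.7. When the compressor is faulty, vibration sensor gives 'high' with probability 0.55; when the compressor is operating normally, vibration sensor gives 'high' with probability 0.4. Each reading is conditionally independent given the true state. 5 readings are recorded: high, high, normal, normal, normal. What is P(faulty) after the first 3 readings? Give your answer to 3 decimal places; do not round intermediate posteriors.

After 'high': P(faulty) = 0.55·0.7000 / (0.55·0.7000 + 0.4·0.3000) ≈ 0.7624
After 'high': P(faulty) = 0.55·0.7624 / (0.55·0.7624 + 0.4·0.2376) ≈ 0.8152
After 'normal': P(faulty) = 0.45·0.8152 / (0.45·0.8152 + 0.6·0.1848) ≈ 0.7679

0.768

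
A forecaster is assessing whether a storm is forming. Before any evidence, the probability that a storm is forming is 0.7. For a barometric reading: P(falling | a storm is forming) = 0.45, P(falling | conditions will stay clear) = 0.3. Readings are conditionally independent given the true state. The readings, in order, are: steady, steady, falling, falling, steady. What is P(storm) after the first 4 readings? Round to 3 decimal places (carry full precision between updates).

Each posterior becomes the prior for the next update.
After 'steady': P(storm) = 0.55·0.7000 / (0.55·0.7000 + 0.7·0.3000) ≈ 0.6471
After 'steady': P(storm) = 0.55·0.6471 / (0.55·0.6471 + 0.7·0.3529) ≈ 0.5902
After 'falling': P(storm) = 0.45·0.5902 / (0.45·0.5902 + 0.3·0.4098) ≈ 0.6836
After 'falling': P(storm) = 0.45·0.6836 / (0.45·0.6836 + 0.3·0.3164) ≈ 0.7642

0.764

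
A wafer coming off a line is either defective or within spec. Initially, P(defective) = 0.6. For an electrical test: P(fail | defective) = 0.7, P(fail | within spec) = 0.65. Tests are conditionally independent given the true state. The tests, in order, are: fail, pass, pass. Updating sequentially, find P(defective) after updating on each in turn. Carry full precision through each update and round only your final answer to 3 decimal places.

After 'fail': P(defective) = 0.7·0.6000 / (0.7·0.6000 + 0.65·0.4000) ≈ 0.6176
After 'pass': P(defective) = 0.3·0.6176 / (0.3·0.6176 + 0.35·0.3824) ≈ 0.5806
After 'pass': P(defective) = 0.3·0.5806 / (0.3·0.5806 + 0.35·0.4194) ≈ 0.5427

0.543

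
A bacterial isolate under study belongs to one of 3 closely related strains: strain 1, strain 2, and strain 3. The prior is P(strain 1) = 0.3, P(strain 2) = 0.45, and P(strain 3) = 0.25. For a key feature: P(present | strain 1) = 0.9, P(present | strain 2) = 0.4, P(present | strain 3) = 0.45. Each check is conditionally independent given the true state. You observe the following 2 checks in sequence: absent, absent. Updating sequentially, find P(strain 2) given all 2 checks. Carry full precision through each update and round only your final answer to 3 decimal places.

0.673

After 'absent': normaliser = 0.1·0.3000 + 0.6·0.4500 + 0.55·0.2500; P(strain 1) ≈ 0.0686, P(strain 2) ≈ 0.6171, P(strain 3) ≈ 0.3143
After 'absent': normaliser = 0.1·0.0686 + 0.6·0.6171 + 0.55·0.3143; P(strain 1) ≈ 0.0125, P(strain 2) ≈ 0.6732, P(strain 3) ≈ 0.3143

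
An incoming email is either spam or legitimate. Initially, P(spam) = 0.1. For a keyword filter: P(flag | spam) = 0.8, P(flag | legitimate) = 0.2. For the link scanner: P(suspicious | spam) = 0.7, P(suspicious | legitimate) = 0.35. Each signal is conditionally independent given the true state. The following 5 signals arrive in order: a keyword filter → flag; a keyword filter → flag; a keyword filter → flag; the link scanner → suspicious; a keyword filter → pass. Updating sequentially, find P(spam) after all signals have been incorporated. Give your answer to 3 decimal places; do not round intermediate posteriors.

0.780

After a keyword filter='flag': P(spam) = 0.8·0.1000 / (0.8·0.1000 + 0.2·0.9000) ≈ 0.3077
After a keyword filter='flag': P(spam) = 0.8·0.3077 / (0.8·0.3077 + 0.2·0.6923) ≈ 0.6400
After a keyword filter='flag': P(spam) = 0.8·0.6400 / (0.8·0.6400 + 0.2·0.3600) ≈ 0.8767
After the link scanner='suspicious': P(spam) = 0.7·0.8767 / (0.7·0.8767 + 0.35·0.1233) ≈ 0.9343
After a keyword filter='pass': P(spam) = 0.2·0.9343 / (0.2·0.9343 + 0.8·0.0657) ≈ 0.7805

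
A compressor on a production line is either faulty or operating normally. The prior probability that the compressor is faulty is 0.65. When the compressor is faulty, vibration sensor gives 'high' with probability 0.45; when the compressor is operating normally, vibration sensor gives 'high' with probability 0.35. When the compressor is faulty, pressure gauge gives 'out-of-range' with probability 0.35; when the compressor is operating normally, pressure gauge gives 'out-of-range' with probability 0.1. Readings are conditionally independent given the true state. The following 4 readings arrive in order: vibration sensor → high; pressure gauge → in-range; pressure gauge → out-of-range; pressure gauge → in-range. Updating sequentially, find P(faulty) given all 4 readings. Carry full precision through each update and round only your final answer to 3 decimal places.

0.813

After vibration sensor='high': P(faulty) = 0.45·0.6500 / (0.45·0.6500 + 0.35·0.3500) ≈ 0.7048
After pressure gauge='in-range': P(faulty) = 0.65·0.7048 / (0.65·0.7048 + 0.9·0.2952) ≈ 0.6330
After pressure gauge='out-of-range': P(faulty) = 0.35·0.6330 / (0.35·0.6330 + 0.1·0.3670) ≈ 0.8579
After pressure gauge='in-range': P(faulty) = 0.65·0.8579 / (0.65·0.8579 + 0.9·0.1421) ≈ 0.8134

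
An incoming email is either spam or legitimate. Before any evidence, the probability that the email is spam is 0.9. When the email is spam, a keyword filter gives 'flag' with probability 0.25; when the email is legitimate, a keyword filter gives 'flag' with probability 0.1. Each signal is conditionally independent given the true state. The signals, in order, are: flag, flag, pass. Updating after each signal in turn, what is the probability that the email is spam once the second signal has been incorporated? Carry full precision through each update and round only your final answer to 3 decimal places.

0.983

Apply Bayes' rule sequentially, carrying P(spam) forward.
After 'flag': P(spam) = 0.25·0.9000 / (0.25·0.9000 + 0.1·0.1000) ≈ 0.9574
After 'flag': P(spam) = 0.25·0.9574 / (0.25·0.9574 + 0.1·0.0426) ≈ 0.9825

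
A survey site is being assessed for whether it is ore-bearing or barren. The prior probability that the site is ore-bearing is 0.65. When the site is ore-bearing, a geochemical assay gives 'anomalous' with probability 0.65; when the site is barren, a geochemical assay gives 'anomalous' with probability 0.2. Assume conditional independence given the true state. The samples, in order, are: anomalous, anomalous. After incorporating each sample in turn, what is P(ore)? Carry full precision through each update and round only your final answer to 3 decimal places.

After 'anomalous': P(ore) = 0.65·0.6500 / (0.65·0.6500 + 0.2·0.3500) ≈ 0.8579
After 'anomalous': P(ore) = 0.65·0.8579 / (0.65·0.8579 + 0.2·0.1421) ≈ 0.9515

0.951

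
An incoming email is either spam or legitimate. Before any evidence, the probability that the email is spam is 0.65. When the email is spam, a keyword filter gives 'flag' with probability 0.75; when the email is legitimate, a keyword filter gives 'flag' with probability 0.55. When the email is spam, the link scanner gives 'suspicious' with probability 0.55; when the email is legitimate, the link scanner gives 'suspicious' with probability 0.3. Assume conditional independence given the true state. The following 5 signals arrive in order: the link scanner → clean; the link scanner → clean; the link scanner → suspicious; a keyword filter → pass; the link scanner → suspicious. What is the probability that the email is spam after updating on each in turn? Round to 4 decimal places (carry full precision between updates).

After the link scanner='clean': P(spam) = 0.45·0.6500 / (0.45·0.6500 + 0.7·0.3500) ≈ 0.5442
After the link scanner='clean': P(spam) = 0.45·0.5442 / (0.45·0.5442 + 0.7·0.4558) ≈ 0.4342
After the link scanner='suspicious': P(spam) = 0.55·0.4342 / (0.55·0.4342 + 0.3·0.5658) ≈ 0.5846
After a keyword filter='pass': P(spam) = 0.25·0.5846 / (0.25·0.5846 + 0.45·0.4154) ≈ 0.4387
After the link scanner='suspicious': P(spam) = 0.55·0.4387 / (0.55·0.4387 + 0.3·0.5613) ≈ 0.5890

0.5890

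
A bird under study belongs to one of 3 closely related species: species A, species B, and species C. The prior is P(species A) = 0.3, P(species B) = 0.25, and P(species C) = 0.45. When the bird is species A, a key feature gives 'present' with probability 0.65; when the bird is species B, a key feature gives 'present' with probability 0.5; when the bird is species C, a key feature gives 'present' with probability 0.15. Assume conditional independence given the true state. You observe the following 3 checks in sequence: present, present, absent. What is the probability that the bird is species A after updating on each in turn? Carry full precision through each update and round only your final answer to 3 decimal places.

0.527

Each posterior becomes the prior for the next update.
After 'present': normaliser = 0.65·0.3000 + 0.5·0.2500 + 0.15·0.4500; P(species A) ≈ 0.5032, P(species B) ≈ 0.3226, P(species C) ≈ 0.1742
After 'present': normaliser = 0.65·0.5032 + 0.5·0.3226 + 0.15·0.1742; P(species A) ≈ 0.6357, P(species B) ≈ 0.3135, P(species C) ≈ 0.0508
After 'absent': normaliser = 0.35·0.6357 + 0.5·0.3135 + 0.85·0.0508; P(species A) ≈ 0.5268, P(species B) ≈ 0.3711, P(species C) ≈ 0.1022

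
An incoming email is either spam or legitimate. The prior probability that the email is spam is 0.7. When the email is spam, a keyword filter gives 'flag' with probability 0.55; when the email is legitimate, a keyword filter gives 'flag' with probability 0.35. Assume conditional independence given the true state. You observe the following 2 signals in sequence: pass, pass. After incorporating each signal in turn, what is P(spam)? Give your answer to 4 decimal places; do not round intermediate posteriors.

0.5279

Apply Bayes' rule sequentially, carrying P(spam) forward.
After 'pass': P(spam) = 0.45·0.7000 / (0.45·0.7000 + 0.65·0.3000) ≈ 0.6176
After 'pass': P(spam) = 0.45·0.6176 / (0.45·0.6176 + 0.65·0.3824) ≈ 0.5279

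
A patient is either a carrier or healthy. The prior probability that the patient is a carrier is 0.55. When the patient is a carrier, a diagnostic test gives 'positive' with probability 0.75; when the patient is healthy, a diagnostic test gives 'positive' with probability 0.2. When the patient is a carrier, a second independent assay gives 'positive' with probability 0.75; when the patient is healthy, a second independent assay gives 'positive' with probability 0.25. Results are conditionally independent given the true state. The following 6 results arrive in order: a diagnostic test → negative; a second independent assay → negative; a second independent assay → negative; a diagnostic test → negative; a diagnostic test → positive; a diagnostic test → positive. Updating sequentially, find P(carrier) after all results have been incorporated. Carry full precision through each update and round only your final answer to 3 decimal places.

0.157

Apply Bayes' rule sequentially, carrying P(carrier) forward.
After a diagnostic test='negative': P(carrier) = 0.25·0.5500 / (0.25·0.5500 + 0.8·0.4500) ≈ 0.2764
After a second independent assay='negative': P(carrier) = 0.25·0.2764 / (0.25·0.2764 + 0.75·0.7236) ≈ 0.1129
After a second independent assay='negative': P(carrier) = 0.25·0.1129 / (0.25·0.1129 + 0.75·0.8871) ≈ 0.0407
After a diagnostic test='negative': P(carrier) = 0.25·0.0407 / (0.25·0.0407 + 0.8·0.9593) ≈ 0.0131
After a diagnostic test='positive': P(carrier) = 0.75·0.0131 / (0.75·0.0131 + 0.2·0.9869) ≈ 0.0474
After a diagnostic test='positive': P(carrier) = 0.75·0.0474 / (0.75·0.0474 + 0.2·0.9526) ≈ 0.1572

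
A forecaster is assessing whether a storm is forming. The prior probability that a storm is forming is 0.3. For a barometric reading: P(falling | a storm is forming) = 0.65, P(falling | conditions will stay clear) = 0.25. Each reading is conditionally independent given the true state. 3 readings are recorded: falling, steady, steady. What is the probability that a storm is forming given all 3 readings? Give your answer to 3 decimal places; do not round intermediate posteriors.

Apply Bayes' rule sequentially, carrying P(storm) forward.
After 'falling': P(storm) = 0.65·0.3000 / (0.65·0.3000 + 0.25·0.7000) ≈ 0.5270
After 'steady': P(storm) = 0.35·0.5270 / (0.35·0.5270 + 0.75·0.4730) ≈ 0.3421
After 'steady': P(storm) = 0.35·0.3421 / (0.35·0.3421 + 0.75·0.6579) ≈ 0.1953

0.195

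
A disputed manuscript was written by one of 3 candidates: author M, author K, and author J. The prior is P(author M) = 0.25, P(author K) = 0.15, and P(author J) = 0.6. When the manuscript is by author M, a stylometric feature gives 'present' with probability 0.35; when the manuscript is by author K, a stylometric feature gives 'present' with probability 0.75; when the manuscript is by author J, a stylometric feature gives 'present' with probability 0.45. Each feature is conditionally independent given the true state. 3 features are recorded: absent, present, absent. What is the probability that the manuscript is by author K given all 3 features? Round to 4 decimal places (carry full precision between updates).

0.0559

After 'absent': normaliser = 0.65·0.2500 + 0.25·0.1500 + 0.55·0.6000; P(author M) ≈ 0.3066, P(author K) ≈ 0.0708, P(author J) ≈ 0.6226
After 'present': normaliser = 0.35·0.3066 + 0.75·0.0708 + 0.45·0.6226; P(author M) ≈ 0.2436, P(author K) ≈ 0.1204, P(author J) ≈ 0.6360
After 'absent': normaliser = 0.65·0.2436 + 0.25·0.1204 + 0.55·0.6360; P(author M) ≈ 0.2942, P(author K) ≈ 0.0559, P(author J) ≈ 0.6499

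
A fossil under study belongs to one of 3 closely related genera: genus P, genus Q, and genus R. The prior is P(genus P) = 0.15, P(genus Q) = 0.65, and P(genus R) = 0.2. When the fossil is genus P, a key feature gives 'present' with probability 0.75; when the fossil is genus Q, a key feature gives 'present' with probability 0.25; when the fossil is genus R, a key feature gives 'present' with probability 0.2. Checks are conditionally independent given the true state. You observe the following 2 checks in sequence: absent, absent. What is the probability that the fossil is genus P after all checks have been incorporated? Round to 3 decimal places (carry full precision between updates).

0.019

Each posterior becomes the prior for the next update.
After 'absent': normaliser = 0.25·0.1500 + 0.75·0.6500 + 0.8·0.2000; P(genus P) ≈ 0.0547, P(genus Q) ≈ 0.7117, P(genus R) ≈ 0.2336
After 'absent': normaliser = 0.25·0.0547 + 0.75·0.7117 + 0.8·0.2336; P(genus P) ≈ 0.0186, P(genus Q) ≈ 0.7269, P(genus R) ≈ 0.2545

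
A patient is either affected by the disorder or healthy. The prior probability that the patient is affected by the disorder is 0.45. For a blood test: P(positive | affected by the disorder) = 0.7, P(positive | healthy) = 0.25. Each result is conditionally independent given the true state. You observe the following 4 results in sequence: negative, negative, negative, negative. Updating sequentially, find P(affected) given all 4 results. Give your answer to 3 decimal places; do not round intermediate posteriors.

0.021

After 'negative': P(affected) = 0.3·0.4500 / (0.3·0.4500 + 0.75·0.5500) ≈ 0.2466
After 'negative': P(affected) = 0.3·0.2466 / (0.3·0.2466 + 0.75·0.7534) ≈ 0.1158
After 'negative': P(affected) = 0.3·0.1158 / (0.3·0.1158 + 0.75·0.8842) ≈ 0.0498
After 'negative': P(affected) = 0.3·0.0498 / (0.3·0.0498 + 0.75·0.9502) ≈ 0.0205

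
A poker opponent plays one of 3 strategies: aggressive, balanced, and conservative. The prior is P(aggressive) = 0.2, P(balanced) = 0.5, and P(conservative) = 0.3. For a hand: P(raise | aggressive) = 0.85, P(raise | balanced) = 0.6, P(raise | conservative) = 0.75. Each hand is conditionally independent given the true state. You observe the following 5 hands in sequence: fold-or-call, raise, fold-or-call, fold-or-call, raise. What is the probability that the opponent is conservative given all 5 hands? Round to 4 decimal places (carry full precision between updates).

After 'fold-or-call': normaliser = 0.15·0.2000 + 0.4·0.5000 + 0.25·0.3000; P(aggressive) ≈ 0.0984, P(balanced) ≈ 0.6557, P(conservative) ≈ 0.2459
After 'raise': normaliser = 0.85·0.0984 + 0.6·0.6557 + 0.75·0.2459; P(aggressive) ≈ 0.1264, P(balanced) ≈ 0.5948, P(conservative) ≈ 0.2788
After 'fold-or-call': normaliser = 0.15·0.1264 + 0.4·0.5948 + 0.25·0.2788; P(aggressive) ≈ 0.0581, P(balanced) ≈ 0.7285, P(conservative) ≈ 0.2134
After 'fold-or-call': normaliser = 0.15·0.0581 + 0.4·0.7285 + 0.25·0.2134; P(aggressive) ≈ 0.0246, P(balanced) ≈ 0.8244, P(conservative) ≈ 0.1510
After 'raise': normaliser = 0.85·0.0246 + 0.6·0.8244 + 0.75·0.1510; P(aggressive) ≈ 0.0333, P(balanced) ≈ 0.7866, P(conservative) ≈ 0.1800

0.1800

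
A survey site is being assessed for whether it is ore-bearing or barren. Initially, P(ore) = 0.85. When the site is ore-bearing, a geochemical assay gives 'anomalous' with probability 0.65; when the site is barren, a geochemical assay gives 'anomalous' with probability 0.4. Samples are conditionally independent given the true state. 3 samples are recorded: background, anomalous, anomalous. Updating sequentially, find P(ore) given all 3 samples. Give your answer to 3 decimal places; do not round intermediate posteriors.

After 'background': P(ore) = 0.35·0.8500 / (0.35·0.8500 + 0.6·0.1500) ≈ 0.7677
After 'anomalous': P(ore) = 0.65·0.7677 / (0.65·0.7677 + 0.4·0.2323) ≈ 0.8431
After 'anomalous': P(ore) = 0.65·0.8431 / (0.65·0.8431 + 0.4·0.1569) ≈ 0.8972

0.897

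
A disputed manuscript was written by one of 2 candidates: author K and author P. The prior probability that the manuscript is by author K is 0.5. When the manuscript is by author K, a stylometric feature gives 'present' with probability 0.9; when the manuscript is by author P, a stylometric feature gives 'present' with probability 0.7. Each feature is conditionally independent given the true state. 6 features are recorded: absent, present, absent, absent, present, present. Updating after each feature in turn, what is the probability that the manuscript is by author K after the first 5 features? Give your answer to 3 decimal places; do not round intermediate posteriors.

After 'absent': P(author K) = 0.1·0.5000 / (0.1·0.5000 + 0.3·0.5000) ≈ 0.2500
After 'present': P(author K) = 0.9·0.2500 / (0.9·0.2500 + 0.7·0.7500) ≈ 0.3000
After 'absent': P(author K) = 0.1·0.3000 / (0.1·0.3000 + 0.3·0.7000) ≈ 0.1250
After 'absent': P(author K) = 0.1·0.1250 / (0.1·0.1250 + 0.3·0.8750) ≈ 0.0455
After 'present': P(author K) = 0.9·0.0455 / (0.9·0.0455 + 0.7·0.9545) ≈ 0.0577

0.058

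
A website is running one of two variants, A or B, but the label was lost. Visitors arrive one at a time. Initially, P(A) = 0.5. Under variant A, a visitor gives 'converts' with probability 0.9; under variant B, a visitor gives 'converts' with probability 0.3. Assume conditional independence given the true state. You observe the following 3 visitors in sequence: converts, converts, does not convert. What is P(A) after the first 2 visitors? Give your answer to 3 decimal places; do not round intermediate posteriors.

After 'converts': P(A) = 0.9·0.5000 / (0.9·0.5000 + 0.3·0.5000) ≈ 0.7500
After 'converts': P(A) = 0.9·0.7500 / (0.9·0.7500 + 0.3·0.2500) ≈ 0.9000

0.900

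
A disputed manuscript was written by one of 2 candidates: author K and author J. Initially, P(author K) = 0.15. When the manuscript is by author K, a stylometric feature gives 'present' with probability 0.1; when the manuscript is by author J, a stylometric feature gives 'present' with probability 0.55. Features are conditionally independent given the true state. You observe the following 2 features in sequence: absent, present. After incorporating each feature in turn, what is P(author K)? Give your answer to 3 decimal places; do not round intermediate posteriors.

0.060

After 'absent': P(author K) = 0.9·0.1500 / (0.9·0.1500 + 0.45·0.8500) ≈ 0.2609
After 'present': P(author K) = 0.1·0.2609 / (0.1·0.2609 + 0.55·0.7391) ≈ 0.0603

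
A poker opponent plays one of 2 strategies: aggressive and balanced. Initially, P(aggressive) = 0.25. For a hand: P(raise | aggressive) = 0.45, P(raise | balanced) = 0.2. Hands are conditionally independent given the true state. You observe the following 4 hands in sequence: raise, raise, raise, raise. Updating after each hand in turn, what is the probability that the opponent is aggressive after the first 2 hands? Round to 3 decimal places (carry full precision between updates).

Each posterior becomes the prior for the next update.
After 'raise': P(aggressive) = 0.45·0.2500 / (0.45·0.2500 + 0.2·0.7500) ≈ 0.4286
After 'raise': P(aggressive) = 0.45·0.4286 / (0.45·0.4286 + 0.2·0.5714) ≈ 0.6279

0.628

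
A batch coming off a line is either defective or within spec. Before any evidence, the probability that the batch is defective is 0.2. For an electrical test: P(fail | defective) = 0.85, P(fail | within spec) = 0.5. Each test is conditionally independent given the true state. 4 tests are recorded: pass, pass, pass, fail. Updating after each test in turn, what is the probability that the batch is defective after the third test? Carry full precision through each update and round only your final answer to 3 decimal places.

After 'pass': P(defective) = 0.15·0.2000 / (0.15·0.2000 + 0.5·0.8000) ≈ 0.0698
After 'pass': P(defective) = 0.15·0.0698 / (0.15·0.0698 + 0.5·0.9302) ≈ 0.0220
After 'pass': P(defective) = 0.15·0.0220 / (0.15·0.0220 + 0.5·0.9780) ≈ 0.0067

0.007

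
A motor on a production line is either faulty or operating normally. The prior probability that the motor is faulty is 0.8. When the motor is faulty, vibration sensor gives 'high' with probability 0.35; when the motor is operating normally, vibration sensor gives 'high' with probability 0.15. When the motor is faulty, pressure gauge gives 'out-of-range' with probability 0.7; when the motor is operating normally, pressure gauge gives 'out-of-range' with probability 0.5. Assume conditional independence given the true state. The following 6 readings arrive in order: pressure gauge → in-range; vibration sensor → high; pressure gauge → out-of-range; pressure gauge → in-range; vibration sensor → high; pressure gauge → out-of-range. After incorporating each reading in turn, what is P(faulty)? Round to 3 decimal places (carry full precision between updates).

0.939

Apply Bayes' rule sequentially, carrying P(faulty) forward.
After pressure gauge='in-range': P(faulty) = 0.3·0.8000 / (0.3·0.8000 + 0.5·0.2000) ≈ 0.7059
After vibration sensor='high': P(faulty) = 0.35·0.7059 / (0.35·0.7059 + 0.15·0.2941) ≈ 0.8485
After pressure gauge='out-of-range': P(faulty) = 0.7·0.8485 / (0.7·0.8485 + 0.5·0.1515) ≈ 0.8869
After pressure gauge='in-range': P(faulty) = 0.3·0.8869 / (0.3·0.8869 + 0.5·0.1131) ≈ 0.8247
After vibration sensor='high': P(faulty) = 0.35·0.8247 / (0.35·0.8247 + 0.15·0.1753) ≈ 0.9165
After pressure gauge='out-of-range': P(faulty) = 0.7·0.9165 / (0.7·0.9165 + 0.5·0.0835) ≈ 0.9389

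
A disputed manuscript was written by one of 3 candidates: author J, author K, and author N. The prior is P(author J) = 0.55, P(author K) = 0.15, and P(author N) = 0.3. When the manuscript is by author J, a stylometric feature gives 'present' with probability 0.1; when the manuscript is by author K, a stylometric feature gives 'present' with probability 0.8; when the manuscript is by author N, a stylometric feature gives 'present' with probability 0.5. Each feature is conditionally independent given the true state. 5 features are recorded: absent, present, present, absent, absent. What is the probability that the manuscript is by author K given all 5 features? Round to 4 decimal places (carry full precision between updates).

0.0543

Each posterior becomes the prior for the next update.
After 'absent': normaliser = 0.9·0.5500 + 0.2·0.1500 + 0.5·0.3000; P(author J) ≈ 0.7333, P(author K) ≈ 0.0444, P(author N) ≈ 0.2222
After 'present': normaliser = 0.1·0.7333 + 0.8·0.0444 + 0.5·0.2222; P(author J) ≈ 0.3333, P(author K) ≈ 0.1616, P(author N) ≈ 0.5051
After 'present': normaliser = 0.1·0.3333 + 0.8·0.1616 + 0.5·0.5051; P(author J) ≈ 0.0803, P(author K) ≈ 0.3114, P(author N) ≈ 0.6083
After 'absent': normaliser = 0.9·0.0803 + 0.2·0.3114 + 0.5·0.6083; P(author J) ≈ 0.1647, P(author K) ≈ 0.1420, P(author N) ≈ 0.6933
After 'absent': normaliser = 0.9·0.1647 + 0.2·0.1420 + 0.5·0.6933; P(author J) ≈ 0.2833, P(author K) ≈ 0.0543, P(author N) ≈ 0.6624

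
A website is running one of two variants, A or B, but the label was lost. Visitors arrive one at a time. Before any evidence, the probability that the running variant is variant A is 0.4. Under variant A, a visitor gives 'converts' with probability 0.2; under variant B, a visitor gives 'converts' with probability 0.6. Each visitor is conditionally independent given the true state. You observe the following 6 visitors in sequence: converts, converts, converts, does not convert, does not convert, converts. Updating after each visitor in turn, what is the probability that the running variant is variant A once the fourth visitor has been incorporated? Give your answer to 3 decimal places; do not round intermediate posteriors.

0.047

After 'converts': P(A) = 0.2·0.4000 / (0.2·0.4000 + 0.6·0.6000) ≈ 0.1818
After 'converts': P(A) = 0.2·0.1818 / (0.2·0.1818 + 0.6·0.8182) ≈ 0.0690
After 'converts': P(A) = 0.2·0.0690 / (0.2·0.0690 + 0.6·0.9310) ≈ 0.0241
After 'does not convert': P(A) = 0.8·0.0241 / (0.8·0.0241 + 0.4·0.9759) ≈ 0.0471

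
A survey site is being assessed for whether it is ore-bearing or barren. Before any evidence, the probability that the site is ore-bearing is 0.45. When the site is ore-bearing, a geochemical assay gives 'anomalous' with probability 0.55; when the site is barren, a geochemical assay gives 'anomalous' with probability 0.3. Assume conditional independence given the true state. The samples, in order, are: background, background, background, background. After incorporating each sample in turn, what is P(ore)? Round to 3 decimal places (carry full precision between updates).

After 'background': P(ore) = 0.45·0.4500 / (0.45·0.4500 + 0.7·0.5500) ≈ 0.3447
After 'background': P(ore) = 0.45·0.3447 / (0.45·0.3447 + 0.7·0.6553) ≈ 0.2527
After 'background': P(ore) = 0.45·0.2527 / (0.45·0.2527 + 0.7·0.7473) ≈ 0.1786
After 'background': P(ore) = 0.45·0.1786 / (0.45·0.1786 + 0.7·0.8214) ≈ 0.1226

0.123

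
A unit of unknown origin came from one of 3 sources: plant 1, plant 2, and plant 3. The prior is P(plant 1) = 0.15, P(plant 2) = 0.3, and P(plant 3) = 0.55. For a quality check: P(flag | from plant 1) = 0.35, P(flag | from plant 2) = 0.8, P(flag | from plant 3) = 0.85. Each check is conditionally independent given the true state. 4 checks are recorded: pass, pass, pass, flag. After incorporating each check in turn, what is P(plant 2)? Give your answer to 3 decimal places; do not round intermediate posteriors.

0.107

After 'pass': normaliser = 0.65·0.1500 + 0.2·0.3000 + 0.15·0.5500; P(plant 1) ≈ 0.4062, P(plant 2) ≈ 0.2500, P(plant 3) ≈ 0.3438
After 'pass': normaliser = 0.65·0.4062 + 0.2·0.2500 + 0.15·0.3438; P(plant 1) ≈ 0.7222, P(plant 2) ≈ 0.1368, P(plant 3) ≈ 0.1410
After 'pass': normaliser = 0.65·0.7222 + 0.2·0.1368 + 0.15·0.1410; P(plant 1) ≈ 0.9064, P(plant 2) ≈ 0.0528, P(plant 3) ≈ 0.0408
After 'flag': normaliser = 0.35·0.9064 + 0.8·0.0528 + 0.85·0.0408; P(plant 1) ≈ 0.8048, P(plant 2) ≈ 0.1072, P(plant 3) ≈ 0.0881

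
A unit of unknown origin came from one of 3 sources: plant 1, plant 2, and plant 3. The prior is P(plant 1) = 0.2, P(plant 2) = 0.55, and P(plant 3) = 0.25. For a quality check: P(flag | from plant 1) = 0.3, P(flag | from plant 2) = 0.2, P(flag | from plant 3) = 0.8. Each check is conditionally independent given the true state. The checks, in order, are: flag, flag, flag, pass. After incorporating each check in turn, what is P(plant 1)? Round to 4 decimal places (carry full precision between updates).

After 'flag': normaliser = 0.3·0.2000 + 0.2·0.5500 + 0.8·0.2500; P(plant 1) ≈ 0.1622, P(plant 2) ≈ 0.2973, P(plant 3) ≈ 0.5405
After 'flag': normaliser = 0.3·0.1622 + 0.2·0.2973 + 0.8·0.5405; P(plant 1) ≈ 0.0900, P(plant 2) ≈ 0.1100, P(plant 3) ≈ 0.8000
After 'flag': normaliser = 0.3·0.0900 + 0.2·0.1100 + 0.8·0.8000; P(plant 1) ≈ 0.0392, P(plant 2) ≈ 0.0319, P(plant 3) ≈ 0.9289
After 'pass': normaliser = 0.7·0.0392 + 0.8·0.0319 + 0.2·0.9289; P(plant 1) ≈ 0.1149, P(plant 2) ≈ 0.1070, P(plant 3) ≈ 0.7781

0.1149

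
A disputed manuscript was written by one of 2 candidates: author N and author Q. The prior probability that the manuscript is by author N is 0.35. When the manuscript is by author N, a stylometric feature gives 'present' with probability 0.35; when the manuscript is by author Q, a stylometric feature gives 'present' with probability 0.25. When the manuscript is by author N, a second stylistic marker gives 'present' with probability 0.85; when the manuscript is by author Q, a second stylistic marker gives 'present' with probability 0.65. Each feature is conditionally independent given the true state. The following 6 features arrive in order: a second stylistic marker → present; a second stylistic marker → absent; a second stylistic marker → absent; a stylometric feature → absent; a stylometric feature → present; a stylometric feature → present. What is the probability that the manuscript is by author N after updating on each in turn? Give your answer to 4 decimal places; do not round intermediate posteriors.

After a second stylistic marker='present': P(author N) = 0.85·0.3500 / (0.85·0.3500 + 0.65·0.6500) ≈ 0.4132
After a second stylistic marker='absent': P(author N) = 0.15·0.4132 / (0.15·0.4132 + 0.35·0.5868) ≈ 0.2318
After a second stylistic marker='absent': P(author N) = 0.15·0.2318 / (0.15·0.2318 + 0.35·0.7682) ≈ 0.1145
After a stylometric feature='absent': P(author N) = 0.65·0.1145 / (0.65·0.1145 + 0.75·0.8855) ≈ 0.1008
After a stylometric feature='present': P(author N) = 0.35·0.1008 / (0.35·0.1008 + 0.25·0.8992) ≈ 0.1356
After a stylometric feature='present': P(author N) = 0.35·0.1356 / (0.35·0.1356 + 0.25·0.8644) ≈ 0.1801

0.1801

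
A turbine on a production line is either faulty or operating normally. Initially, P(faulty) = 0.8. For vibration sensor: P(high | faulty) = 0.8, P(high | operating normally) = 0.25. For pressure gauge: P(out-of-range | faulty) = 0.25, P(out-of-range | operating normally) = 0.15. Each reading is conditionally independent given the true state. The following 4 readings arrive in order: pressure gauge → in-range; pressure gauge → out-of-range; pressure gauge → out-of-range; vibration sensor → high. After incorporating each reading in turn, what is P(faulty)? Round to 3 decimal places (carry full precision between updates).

0.969

After pressure gauge='in-range': P(faulty) = 0.75·0.8000 / (0.75·0.8000 + 0.85·0.2000) ≈ 0.7792
After pressure gauge='out-of-range': P(faulty) = 0.25·0.7792 / (0.25·0.7792 + 0.15·0.2208) ≈ 0.8547
After pressure gauge='out-of-range': P(faulty) = 0.25·0.8547 / (0.25·0.8547 + 0.15·0.1453) ≈ 0.9074
After vibration sensor='high': P(faulty) = 0.8·0.9074 / (0.8·0.9074 + 0.25·0.0926) ≈ 0.9691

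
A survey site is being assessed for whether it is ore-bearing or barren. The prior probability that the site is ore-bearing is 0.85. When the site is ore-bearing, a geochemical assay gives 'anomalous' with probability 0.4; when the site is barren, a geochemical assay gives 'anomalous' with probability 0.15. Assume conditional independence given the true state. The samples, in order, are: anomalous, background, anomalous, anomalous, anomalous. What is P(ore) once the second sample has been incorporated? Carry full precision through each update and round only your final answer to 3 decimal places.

After 'anomalous': P(ore) = 0.4·0.8500 / (0.4·0.8500 + 0.15·0.1500) ≈ 0.9379
After 'background': P(ore) = 0.6·0.9379 / (0.6·0.9379 + 0.85·0.0621) ≈ 0.9143

0.914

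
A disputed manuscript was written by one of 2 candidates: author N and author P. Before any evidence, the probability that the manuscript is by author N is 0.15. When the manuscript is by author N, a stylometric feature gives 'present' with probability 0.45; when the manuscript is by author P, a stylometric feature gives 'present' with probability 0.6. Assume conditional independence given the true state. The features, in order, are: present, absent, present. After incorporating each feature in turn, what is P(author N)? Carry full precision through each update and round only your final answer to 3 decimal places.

Apply Bayes' rule sequentially, carrying P(author N) forward.
After 'present': P(author N) = 0.45·0.1500 / (0.45·0.1500 + 0.6·0.8500) ≈ 0.1169
After 'absent': P(author N) = 0.55·0.1169 / (0.55·0.1169 + 0.4·0.8831) ≈ 0.1540
After 'present': P(author N) = 0.45·0.1540 / (0.45·0.1540 + 0.6·0.8460) ≈ 0.1201

0.120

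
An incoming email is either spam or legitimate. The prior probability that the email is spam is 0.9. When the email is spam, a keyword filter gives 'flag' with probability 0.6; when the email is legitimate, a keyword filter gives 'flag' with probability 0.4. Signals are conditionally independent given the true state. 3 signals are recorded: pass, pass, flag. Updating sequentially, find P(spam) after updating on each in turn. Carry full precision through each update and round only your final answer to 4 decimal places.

0.8571

After 'pass': P(spam) = 0.4·0.9000 / (0.4·0.9000 + 0.6·0.1000) ≈ 0.8571
After 'pass': P(spam) = 0.4·0.8571 / (0.4·0.8571 + 0.6·0.1429) ≈ 0.8000
After 'flag': P(spam) = 0.6·0.8000 / (0.6·0.8000 + 0.4·0.2000) ≈ 0.8571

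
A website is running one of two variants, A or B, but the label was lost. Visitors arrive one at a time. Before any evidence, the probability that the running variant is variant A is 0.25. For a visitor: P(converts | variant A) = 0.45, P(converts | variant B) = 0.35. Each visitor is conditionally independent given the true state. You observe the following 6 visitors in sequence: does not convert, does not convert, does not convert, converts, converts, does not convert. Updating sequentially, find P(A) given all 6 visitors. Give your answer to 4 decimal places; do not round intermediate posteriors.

0.2203

After 'does not convert': P(A) = 0.55·0.2500 / (0.55·0.2500 + 0.65·0.7500) ≈ 0.2200
After 'does not convert': P(A) = 0.55·0.2200 / (0.55·0.2200 + 0.65·0.7800) ≈ 0.1927
After 'does not convert': P(A) = 0.55·0.1927 / (0.55·0.1927 + 0.65·0.8073) ≈ 0.1680
After 'converts': P(A) = 0.45·0.1680 / (0.45·0.1680 + 0.35·0.8320) ≈ 0.2061
After 'converts': P(A) = 0.45·0.2061 / (0.45·0.2061 + 0.35·0.7939) ≈ 0.2503
After 'does not convert': P(A) = 0.55·0.2503 / (0.55·0.2503 + 0.65·0.7497) ≈ 0.2203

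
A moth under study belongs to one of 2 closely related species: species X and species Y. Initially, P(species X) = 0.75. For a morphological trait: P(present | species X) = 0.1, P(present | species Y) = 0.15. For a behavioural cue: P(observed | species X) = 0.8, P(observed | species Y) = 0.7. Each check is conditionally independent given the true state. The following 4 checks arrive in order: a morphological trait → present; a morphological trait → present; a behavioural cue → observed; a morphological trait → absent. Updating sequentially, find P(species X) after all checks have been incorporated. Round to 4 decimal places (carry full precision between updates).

0.6174

After a morphological trait='present': P(species X) = 0.1·0.7500 / (0.1·0.7500 + 0.15·0.2500) ≈ 0.6667
After a morphological trait='present': P(species X) = 0.1·0.6667 / (0.1·0.6667 + 0.15·0.3333) ≈ 0.5714
After a behavioural cue='observed': P(species X) = 0.8·0.5714 / (0.8·0.5714 + 0.7·0.4286) ≈ 0.6038
After a morphological trait='absent': P(species X) = 0.9·0.6038 / (0.9·0.6038 + 0.85·0.3962) ≈ 0.6174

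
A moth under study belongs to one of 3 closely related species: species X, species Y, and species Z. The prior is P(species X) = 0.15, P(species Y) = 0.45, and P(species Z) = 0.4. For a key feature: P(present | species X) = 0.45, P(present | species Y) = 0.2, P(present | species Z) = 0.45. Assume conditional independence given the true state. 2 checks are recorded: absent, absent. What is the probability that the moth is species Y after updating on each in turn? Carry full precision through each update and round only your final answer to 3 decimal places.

After 'absent': normaliser = 0.55·0.1500 + 0.8·0.4500 + 0.55·0.4000; P(species X) ≈ 0.1245, P(species Y) ≈ 0.5434, P(species Z) ≈ 0.3321
After 'absent': normaliser = 0.55·0.1245 + 0.8·0.5434 + 0.55·0.3321; P(species X) ≈ 0.0999, P(species Y) ≈ 0.6338, P(species Z) ≈ 0.2663

0.634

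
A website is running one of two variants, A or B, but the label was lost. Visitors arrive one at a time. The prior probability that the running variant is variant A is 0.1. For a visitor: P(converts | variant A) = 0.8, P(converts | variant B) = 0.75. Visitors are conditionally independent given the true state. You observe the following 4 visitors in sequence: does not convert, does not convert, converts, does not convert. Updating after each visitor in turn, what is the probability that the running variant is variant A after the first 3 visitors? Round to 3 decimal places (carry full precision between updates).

0.071

Apply Bayes' rule sequentially, carrying P(A) forward.
After 'does not convert': P(A) = 0.2·0.1000 / (0.2·0.1000 + 0.25·0.9000) ≈ 0.0816
After 'does not convert': P(A) = 0.2·0.0816 / (0.2·0.0816 + 0.25·0.9184) ≈ 0.0664
After 'converts': P(A) = 0.8·0.0664 / (0.8·0.0664 + 0.75·0.9336) ≈ 0.0705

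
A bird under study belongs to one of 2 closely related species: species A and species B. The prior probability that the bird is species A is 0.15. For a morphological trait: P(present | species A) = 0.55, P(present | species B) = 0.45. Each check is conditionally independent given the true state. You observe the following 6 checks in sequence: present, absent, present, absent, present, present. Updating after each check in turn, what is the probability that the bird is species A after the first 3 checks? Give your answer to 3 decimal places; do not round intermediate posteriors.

0.177

After 'present': P(species A) = 0.55·0.1500 / (0.55·0.1500 + 0.45·0.8500) ≈ 0.1774
After 'absent': P(species A) = 0.45·0.1774 / (0.45·0.1774 + 0.55·0.8226) ≈ 0.1500
After 'present': P(species A) = 0.55·0.1500 / (0.55·0.1500 + 0.45·0.8500) ≈ 0.1774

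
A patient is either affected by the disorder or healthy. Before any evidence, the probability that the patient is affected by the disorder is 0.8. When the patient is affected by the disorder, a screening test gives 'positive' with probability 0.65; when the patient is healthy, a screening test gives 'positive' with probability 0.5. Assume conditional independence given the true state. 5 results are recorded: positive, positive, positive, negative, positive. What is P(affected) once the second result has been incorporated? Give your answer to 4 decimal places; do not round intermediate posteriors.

After 'positive': P(affected) = 0.65·0.8000 / (0.65·0.8000 + 0.5·0.2000) ≈ 0.8387
After 'positive': P(affected) = 0.65·0.8387 / (0.65·0.8387 + 0.5·0.1613) ≈ 0.8711

0.8711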